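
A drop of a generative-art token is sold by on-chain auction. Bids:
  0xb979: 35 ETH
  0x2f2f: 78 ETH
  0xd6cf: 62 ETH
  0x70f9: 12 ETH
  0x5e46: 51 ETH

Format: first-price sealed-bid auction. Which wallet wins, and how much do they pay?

Sorting bids: 78 (0x2f2f) > 62 (0xd6cf) > 51 (0x5e46) > 35 (0xb979) > 12 (0x70f9)
0x2f2f is highest → pays own bid, 78 ETH.

0x2f2f pays 78 ETH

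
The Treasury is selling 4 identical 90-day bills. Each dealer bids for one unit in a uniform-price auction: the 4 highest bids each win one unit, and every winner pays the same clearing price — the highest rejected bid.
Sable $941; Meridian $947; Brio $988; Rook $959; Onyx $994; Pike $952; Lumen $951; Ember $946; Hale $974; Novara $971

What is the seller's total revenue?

Sorting: 994 (Onyx), 988 (Brio), 974 (Hale), 971 (Novara), 959 (Rook), 952 (Pike), …
The 4 highest are Onyx, Brio, Hale, Novara.
Highest unsuccessful bid: $959 → clearing price.
Total revenue = 4 × $959 = $3,836.

Total revenue: $3,836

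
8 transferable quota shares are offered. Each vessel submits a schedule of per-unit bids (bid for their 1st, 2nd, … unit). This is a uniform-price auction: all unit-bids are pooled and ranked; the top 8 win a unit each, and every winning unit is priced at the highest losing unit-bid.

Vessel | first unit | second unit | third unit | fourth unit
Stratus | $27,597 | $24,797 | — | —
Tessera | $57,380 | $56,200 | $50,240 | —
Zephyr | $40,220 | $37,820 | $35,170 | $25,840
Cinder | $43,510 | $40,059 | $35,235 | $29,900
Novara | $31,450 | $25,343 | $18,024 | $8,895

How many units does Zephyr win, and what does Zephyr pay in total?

All unit-bids, highest first — top 8: 57,380 (Tessera-1), 56,200 (Tessera-2), 50,240 (Tessera-3), 43,510 (Cinder-1), 40,220 (Zephyr-1), 40,059 (Cinder-2), 37,820 (Zephyr-2), 35,235 (Cinder-3)
Highest rejected unit-bid = $35,170.
Zephyr wins 2 unit(s) at $35,170 each.

Zephyr: 2 units, pays $70,340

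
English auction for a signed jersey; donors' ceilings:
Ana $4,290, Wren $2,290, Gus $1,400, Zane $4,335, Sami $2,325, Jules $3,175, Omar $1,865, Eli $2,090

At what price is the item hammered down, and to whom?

Limits ranked: 4,335 (Zane) > 4,290 (Ana) > 3,175 (Jules) > 2,325 (Sami) > 2,290 (Wren) > 2,090 (Eli) > …
Ana is the last rival to drop out, at $4,290; Zane remains and wins at that price.

Zane wins at $4,290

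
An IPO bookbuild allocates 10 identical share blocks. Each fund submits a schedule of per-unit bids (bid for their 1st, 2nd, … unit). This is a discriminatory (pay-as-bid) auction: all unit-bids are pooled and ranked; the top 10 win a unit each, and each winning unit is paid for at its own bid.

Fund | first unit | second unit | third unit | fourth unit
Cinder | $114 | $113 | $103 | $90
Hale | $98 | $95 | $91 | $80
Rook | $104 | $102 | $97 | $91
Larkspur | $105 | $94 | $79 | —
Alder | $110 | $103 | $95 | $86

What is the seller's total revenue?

Pooled unit-bids ranked (top 10): 114 (Cinder-1), 113 (Cinder-2), 110 (Alder-1), 105 (Larkspur-1), 104 (Rook-1), 103 (Cinder-3), 103 (Alder-2), 102 (Rook-2), 98 (Hale-1), 97 (Rook-3)
Next rejected bid: $95 (not a price — pay-as-bid).
Each winning unit pays its own bid.
Revenue = 114 + 113 + 110 + 105 + 104 + 103 + 103 + 102 + 98 + 97 = $1,049.

Total revenue: $1,049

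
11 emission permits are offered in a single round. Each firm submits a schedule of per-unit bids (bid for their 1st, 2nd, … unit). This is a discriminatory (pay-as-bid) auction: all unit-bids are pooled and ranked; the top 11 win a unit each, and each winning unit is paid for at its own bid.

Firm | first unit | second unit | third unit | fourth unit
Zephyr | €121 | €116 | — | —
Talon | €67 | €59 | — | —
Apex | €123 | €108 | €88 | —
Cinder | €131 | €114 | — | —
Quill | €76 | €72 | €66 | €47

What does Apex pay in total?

Apex pays €319

Pooled unit-bids ranked (top 11): 131 (Cinder-1), 123 (Apex-1), 121 (Zephyr-1), 116 (Zephyr-2), 114 (Cinder-2), 108 (Apex-2), 88 (Apex-3), 76 (Quill-1), 72 (Quill-2), 67 (Talon-1), 66 (Quill-3)
Next rejected bid: €59 (not a price — pay-as-bid).
Apex's winning unit-bids: 123 + 108 + 88 = €319.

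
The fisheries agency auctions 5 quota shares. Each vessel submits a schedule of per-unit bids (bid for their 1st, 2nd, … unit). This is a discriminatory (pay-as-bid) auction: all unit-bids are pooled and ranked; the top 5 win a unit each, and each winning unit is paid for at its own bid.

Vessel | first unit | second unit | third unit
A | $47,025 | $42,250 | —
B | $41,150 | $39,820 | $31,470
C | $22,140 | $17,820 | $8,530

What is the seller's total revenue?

Total revenue: $201,715

Pooled unit-bids ranked (top 5): 47,025 (A-1), 42,250 (A-2), 41,150 (B-1), 39,820 (B-2), 31,470 (B-3)
Next rejected bid: $22,140 (not a price — pay-as-bid).
Each winning unit pays its own bid.
Revenue = 47,025 + 42,250 + 41,150 + 39,820 + 31,470 = $201,715.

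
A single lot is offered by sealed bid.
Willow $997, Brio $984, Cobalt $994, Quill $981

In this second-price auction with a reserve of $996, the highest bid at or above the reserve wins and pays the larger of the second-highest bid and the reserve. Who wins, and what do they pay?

Sorting bids: 997 (Willow) > 994 (Cobalt) > 984 (Brio) > 981 (Quill)
Highest eligible bid: Willow at $997.
Second-highest bid $994 is below the reserve $996, so the reserve binds → payment $996.

Willow pays $996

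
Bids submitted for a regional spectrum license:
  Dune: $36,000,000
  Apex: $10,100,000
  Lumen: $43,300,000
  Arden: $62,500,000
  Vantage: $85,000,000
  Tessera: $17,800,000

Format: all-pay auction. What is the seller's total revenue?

Total revenue: $254,700,000

Bids ranked: 85,000,000 (Vantage) > 62,500,000 (Arden) > 43,300,000 (Lumen) > 36,000,000 (Dune) > 17,800,000 (Tessera) > 10,100,000 (Apex)
Every bidder forfeits their bid regardless of winning.
Revenue = 36,000,000 + 10,100,000 + 43,300,000 + 62,500,000 + 85,000,000 + 17,800,000 = $254,700,000.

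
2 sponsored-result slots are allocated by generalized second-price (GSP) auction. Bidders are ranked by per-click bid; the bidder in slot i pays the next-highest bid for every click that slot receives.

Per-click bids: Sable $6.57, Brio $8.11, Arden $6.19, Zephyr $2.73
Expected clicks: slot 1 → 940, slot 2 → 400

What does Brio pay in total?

Brio pays $6175.80

Sorting advertisers: $8.11 (Brio) > $6.57 (Sable) > $6.19 (Arden) > …
Brio holds slot 1 → pays next bid $6.57 × 940 clicks = $6175.80.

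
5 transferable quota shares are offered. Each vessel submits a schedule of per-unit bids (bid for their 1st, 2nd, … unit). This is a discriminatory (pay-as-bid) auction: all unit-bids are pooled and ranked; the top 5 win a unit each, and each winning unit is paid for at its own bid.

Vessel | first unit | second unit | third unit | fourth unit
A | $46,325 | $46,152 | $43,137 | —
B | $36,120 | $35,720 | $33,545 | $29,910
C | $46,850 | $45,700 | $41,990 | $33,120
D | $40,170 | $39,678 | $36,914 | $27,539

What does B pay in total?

All unit-bids, highest first — top 5: 46,850 (C-1), 46,325 (A-1), 46,152 (A-2), 45,700 (C-2), 43,137 (A-3)
Next rejected bid: $41,990 (not a price — pay-as-bid).
B wins no units.

B pays $0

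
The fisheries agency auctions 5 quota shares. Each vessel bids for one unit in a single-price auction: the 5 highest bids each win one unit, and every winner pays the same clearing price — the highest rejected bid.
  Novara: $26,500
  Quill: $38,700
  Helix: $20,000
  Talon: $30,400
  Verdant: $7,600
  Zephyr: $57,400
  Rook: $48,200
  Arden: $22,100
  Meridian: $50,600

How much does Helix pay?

Sorting: 57,400 (Zephyr), 50,600 (Meridian), 48,200 (Rook), 38,700 (Quill), 30,400 (Talon), 26,500 (Novara), 22,100 (Arden), …
Winners (5 units): Zephyr, Meridian, Rook, Quill, Talon.
Clearing price = highest rejected bid = $26,500.
Helix does not win → pays $0.

Helix pays $0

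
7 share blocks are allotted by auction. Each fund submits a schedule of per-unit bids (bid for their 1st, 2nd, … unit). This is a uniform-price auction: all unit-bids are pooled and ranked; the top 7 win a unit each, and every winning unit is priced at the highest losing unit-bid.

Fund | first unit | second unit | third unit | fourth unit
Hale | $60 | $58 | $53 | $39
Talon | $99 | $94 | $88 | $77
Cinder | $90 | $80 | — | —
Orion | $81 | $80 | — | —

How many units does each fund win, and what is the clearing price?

Cinder 2, Orion 2, Talon 3; clearing price $77

All unit-bids, highest first — top 7: 99 (Talon-1), 94 (Talon-2), 90 (Cinder-1), 88 (Talon-3), 81 (Orion-1), 80 (Cinder-2), 80 (Orion-2)
First bid not allocated: $77.
Allocation: Cinder 2, Orion 2, Talon 3.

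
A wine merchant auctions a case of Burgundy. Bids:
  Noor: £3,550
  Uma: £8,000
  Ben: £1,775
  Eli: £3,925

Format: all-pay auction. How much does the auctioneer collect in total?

Sorting bids: 8,000 (Uma) > 3,925 (Eli) > 3,550 (Noor) > 1,775 (Ben)
Every bidder forfeits their bid regardless of winning.
Revenue = 3,550 + 8,000 + 1,775 + 3,925 = £17,250.

Total revenue: £17,250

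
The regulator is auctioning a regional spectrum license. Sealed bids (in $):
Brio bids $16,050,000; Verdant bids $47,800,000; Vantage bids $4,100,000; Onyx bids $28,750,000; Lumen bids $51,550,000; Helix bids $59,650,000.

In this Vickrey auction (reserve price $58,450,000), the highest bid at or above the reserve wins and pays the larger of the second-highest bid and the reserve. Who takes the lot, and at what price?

Helix pays $58,450,000

Sorting bids: 59,650,000 (Helix) > 51,550,000 (Lumen) > 47,800,000 (Verdant) > 28,750,000 (Onyx) > 16,050,000 (Brio) > 4,100,000 (Vantage)
Helix has the top bid at or above the reserve ($59,650,000).
Second-highest bid $51,550,000 is below the reserve $58,450,000, so the reserve binds → payment $58,450,000.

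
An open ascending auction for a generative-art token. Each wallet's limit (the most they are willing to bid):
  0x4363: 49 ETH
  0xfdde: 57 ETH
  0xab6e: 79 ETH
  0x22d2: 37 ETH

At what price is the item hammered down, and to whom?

0xab6e wins at 57 ETH

Limits ranked: 79 (0xab6e) > 57 (0xfdde) > 49 (0x4363) > 37 (0x22d2)
0xfdde is the last rival to drop out, at 57 ETH; 0xab6e remains and wins at that price.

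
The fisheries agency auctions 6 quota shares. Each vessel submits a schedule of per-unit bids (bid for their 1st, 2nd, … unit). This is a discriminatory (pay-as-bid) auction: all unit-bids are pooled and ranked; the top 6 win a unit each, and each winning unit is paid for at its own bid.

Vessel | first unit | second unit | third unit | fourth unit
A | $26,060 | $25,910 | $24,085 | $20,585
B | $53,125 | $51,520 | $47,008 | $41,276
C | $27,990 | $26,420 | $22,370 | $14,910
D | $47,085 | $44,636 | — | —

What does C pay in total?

C pays $0

All unit-bids, highest first — top 6: 53,125 (B-1), 51,520 (B-2), 47,085 (D-1), 47,008 (B-3), 44,636 (D-2), 41,276 (B-4)
Next rejected bid: $27,990 (not a price — pay-as-bid).
C wins no units.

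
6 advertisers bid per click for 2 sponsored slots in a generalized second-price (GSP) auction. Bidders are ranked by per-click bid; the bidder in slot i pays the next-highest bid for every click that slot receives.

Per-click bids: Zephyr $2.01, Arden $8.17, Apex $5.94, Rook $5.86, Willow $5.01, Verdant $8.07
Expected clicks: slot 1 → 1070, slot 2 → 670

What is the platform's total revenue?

Total revenue: $12614.70

Sorting advertisers: $8.17 (Arden) > $8.07 (Verdant) > $5.94 (Apex) > …
Slot 1: Arden pays $8.07 × 1070 = $8634.90
Slot 2: Verdant pays $5.94 × 670 = $3979.80
Total = $12614.70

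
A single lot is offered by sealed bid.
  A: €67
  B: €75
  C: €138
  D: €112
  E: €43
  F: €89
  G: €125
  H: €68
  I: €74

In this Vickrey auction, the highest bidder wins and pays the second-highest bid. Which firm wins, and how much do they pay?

C pays €125

Bids in order: 138 (C) > 125 (G) > 112 (D) > 89 (F) > 75 (B) > 74 (I) > …
C is highest; pays the second-highest bid, €125.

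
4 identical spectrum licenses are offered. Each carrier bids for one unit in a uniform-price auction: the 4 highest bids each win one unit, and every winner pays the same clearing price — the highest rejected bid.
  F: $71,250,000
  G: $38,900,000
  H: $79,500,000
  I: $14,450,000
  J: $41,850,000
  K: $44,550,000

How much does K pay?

Ordering the bids: 79,500,000 (H), 71,250,000 (F), 44,550,000 (K), 41,850,000 (J), 38,900,000 (G), 14,450,000 (I)
Winners (4 units): H, F, K, J.
First losing bid is G's $38,900,000, which sets the uniform price.
K wins → pays $38,900,000.

K pays $38,900,000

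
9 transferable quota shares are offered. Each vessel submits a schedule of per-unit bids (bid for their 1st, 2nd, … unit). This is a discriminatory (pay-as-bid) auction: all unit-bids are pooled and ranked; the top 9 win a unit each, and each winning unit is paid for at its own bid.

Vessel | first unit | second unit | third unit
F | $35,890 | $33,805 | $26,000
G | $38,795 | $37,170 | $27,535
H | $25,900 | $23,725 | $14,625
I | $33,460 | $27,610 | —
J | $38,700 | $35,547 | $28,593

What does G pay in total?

G pays $75,965

Pooled unit-bids ranked (top 9): 38,795 (G-1), 38,700 (J-1), 37,170 (G-2), 35,890 (F-1), 35,547 (J-2), 33,805 (F-2), 33,460 (I-1), 28,593 (J-3), 27,610 (I-2)
Next rejected bid: $27,535 (not a price — pay-as-bid).
G's winning unit-bids: 38,795 + 37,170 = $75,965.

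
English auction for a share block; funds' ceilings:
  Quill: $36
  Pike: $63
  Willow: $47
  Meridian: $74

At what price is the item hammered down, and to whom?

Meridian wins at $63

Sorting limits: 74 (Meridian) > 63 (Pike) > 47 (Willow) > 36 (Quill)
Once the price passes $63, only Meridian is left; the hammer falls at Pike's limit of $63.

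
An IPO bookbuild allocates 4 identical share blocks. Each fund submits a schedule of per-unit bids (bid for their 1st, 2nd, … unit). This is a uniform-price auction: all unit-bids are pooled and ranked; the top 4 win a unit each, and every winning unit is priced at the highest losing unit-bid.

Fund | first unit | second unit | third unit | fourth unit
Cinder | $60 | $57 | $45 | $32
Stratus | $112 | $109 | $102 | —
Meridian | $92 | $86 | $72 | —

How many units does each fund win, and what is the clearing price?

Pooled unit-bids ranked (top 4): 112 (Stratus-1), 109 (Stratus-2), 102 (Stratus-3), 92 (Meridian-1)
The (k+1)-th unit-bid is $86.
Allocation: Meridian 1, Stratus 3.

Meridian 1, Stratus 3; clearing price $86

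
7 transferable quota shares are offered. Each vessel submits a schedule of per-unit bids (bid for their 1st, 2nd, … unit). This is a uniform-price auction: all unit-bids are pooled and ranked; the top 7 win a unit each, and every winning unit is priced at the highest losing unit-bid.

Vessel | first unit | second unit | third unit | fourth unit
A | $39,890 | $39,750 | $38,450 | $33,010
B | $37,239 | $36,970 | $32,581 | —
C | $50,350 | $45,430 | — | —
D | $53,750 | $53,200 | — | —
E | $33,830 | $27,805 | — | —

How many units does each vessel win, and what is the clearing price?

A 3, C 2, D 2; clearing price $37,239

Pooled unit-bids ranked (top 7): 53,750 (D-1), 53,200 (D-2), 50,350 (C-1), 45,430 (C-2), 39,890 (A-1), 39,750 (A-2), 38,450 (A-3)
The (k+1)-th unit-bid is $37,239.
Allocation: A 3, C 2, D 2.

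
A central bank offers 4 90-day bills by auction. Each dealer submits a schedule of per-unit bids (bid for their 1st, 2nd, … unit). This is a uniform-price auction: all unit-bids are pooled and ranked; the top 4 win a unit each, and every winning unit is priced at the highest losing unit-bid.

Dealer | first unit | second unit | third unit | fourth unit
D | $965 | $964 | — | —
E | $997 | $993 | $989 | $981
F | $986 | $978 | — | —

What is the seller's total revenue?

Total revenue: $3,924

Merging the schedules and taking the best 4: 997 (E-1), 993 (E-2), 989 (E-3), 986 (F-1)
Highest rejected unit-bid = $981.
Allocation: E 3, F 1. Every unit priced at $981.
Revenue = 4 × 981 = $3,924.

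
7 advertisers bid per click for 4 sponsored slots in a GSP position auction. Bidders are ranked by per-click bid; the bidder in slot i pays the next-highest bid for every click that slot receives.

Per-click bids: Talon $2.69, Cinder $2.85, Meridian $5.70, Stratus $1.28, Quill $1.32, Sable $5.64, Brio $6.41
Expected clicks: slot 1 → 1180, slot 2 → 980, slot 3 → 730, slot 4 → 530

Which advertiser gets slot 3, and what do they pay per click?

Sable; $2.85 per click

Per-click bids in order: $6.41 (Brio) > $5.70 (Meridian) > $5.64 (Sable) > $2.85 (Cinder) > $2.69 (Talon) > …
Slot 3 goes to the third-ranked bidder, Sable, who pays the next bid down: $2.85/click.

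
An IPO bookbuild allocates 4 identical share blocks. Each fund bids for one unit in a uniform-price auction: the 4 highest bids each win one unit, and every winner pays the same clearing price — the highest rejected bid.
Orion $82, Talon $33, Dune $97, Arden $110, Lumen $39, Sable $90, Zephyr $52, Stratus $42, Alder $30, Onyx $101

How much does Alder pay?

Bids ranked high→low: 110 (Arden), 101 (Onyx), 97 (Dune), 90 (Sable), 82 (Orion), 52 (Zephyr), …
Top 4: Arden, Onyx, Dune, Sable.
First losing bid is Orion's $82, which sets the uniform price.
Alder does not win → pays $0.

Alder pays $0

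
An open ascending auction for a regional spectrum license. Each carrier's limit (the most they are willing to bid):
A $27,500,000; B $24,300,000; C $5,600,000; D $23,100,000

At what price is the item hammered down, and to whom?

A wins at $24,300,000

Limits ranked: 27,500,000 (A) > 24,300,000 (B) > 23,100,000 (D) > 5,600,000 (C)
B is the last rival to drop out, at $24,300,000; A remains and wins at that price.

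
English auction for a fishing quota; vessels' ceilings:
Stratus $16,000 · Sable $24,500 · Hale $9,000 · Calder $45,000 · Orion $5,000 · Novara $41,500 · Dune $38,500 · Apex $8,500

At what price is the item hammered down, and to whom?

Calder wins at $41,500

Ascending (English) auction: the price rises until one bidder remains; the winner pays the price at which the last rival dropped out.
Limits in order: 45,000 (Calder) > 41,500 (Novara) > 38,500 (Dune) > 24,500 (Sable) > 16,000 (Stratus) > 9,000 (Hale) > …
Once the price passes $41,500, only Calder is left; the hammer falls at Novara's limit of $41,500.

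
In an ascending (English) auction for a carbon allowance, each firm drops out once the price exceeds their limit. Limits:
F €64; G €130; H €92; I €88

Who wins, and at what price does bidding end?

Sorting limits: 130 (G) > 92 (H) > 88 (I) > 64 (F)
H is the last rival to drop out, at €92; G remains and wins at that price.

G wins at €92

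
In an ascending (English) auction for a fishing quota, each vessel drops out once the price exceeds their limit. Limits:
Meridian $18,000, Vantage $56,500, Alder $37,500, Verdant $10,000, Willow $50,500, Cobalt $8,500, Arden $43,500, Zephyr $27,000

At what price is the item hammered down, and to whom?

Rule: the price rises until one bidder remains; the winner pays the price at which the last rival dropped out.
Limits in order: 56,500 (Vantage) > 50,500 (Willow) > 43,500 (Arden) > 37,500 (Alder) > 27,000 (Zephyr) > 18,000 (Meridian) > …
Bidding ends when Willow exits at $50,500; Vantage takes it.

Vantage wins at $50,500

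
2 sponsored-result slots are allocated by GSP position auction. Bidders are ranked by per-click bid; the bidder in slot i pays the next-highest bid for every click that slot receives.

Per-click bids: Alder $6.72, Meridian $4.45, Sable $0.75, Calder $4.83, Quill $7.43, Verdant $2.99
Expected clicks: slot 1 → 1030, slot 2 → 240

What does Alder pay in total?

Ranked by bid: $7.43 (Quill) > $6.72 (Alder) > $4.83 (Calder) > …
Alder holds slot 2 → pays next bid $4.83 × 240 clicks = $1159.20.

Alder pays $1159.20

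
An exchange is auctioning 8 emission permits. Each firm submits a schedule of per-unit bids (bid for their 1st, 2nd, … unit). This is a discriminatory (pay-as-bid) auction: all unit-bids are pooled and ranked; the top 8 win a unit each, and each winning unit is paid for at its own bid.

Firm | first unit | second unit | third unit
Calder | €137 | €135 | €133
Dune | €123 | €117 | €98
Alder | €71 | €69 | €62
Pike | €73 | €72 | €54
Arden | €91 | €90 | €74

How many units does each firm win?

Arden 2, Calder 3, Dune 3

Pooled unit-bids ranked (top 8): 137 (Calder-1), 135 (Calder-2), 133 (Calder-3), 123 (Dune-1), 117 (Dune-2), 98 (Dune-3), 91 (Arden-1), 90 (Arden-2)
Next rejected bid: €74 (not a price — pay-as-bid).
Allocation: Arden 2, Calder 3, Dune 3.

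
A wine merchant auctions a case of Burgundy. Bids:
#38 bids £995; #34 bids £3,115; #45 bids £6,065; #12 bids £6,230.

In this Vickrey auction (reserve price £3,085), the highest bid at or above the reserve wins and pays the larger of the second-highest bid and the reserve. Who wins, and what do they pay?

Vickrey auction (reserve price £3,085): the highest bid at or above the reserve wins and pays the larger of the second-highest bid and the reserve.
Bids in order: 6,230 (#12) > 6,065 (#45) > 3,115 (#34) > 995 (#38)
#12 has the top bid at or above the reserve (£6,230).
Second-highest bid £6,065 exceeds the reserve £3,085 → payment £6,065.

#12 pays £6,065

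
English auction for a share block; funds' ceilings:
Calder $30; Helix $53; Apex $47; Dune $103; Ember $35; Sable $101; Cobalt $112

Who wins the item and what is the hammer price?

Sorting limits: 112 (Cobalt) > 103 (Dune) > 101 (Sable) > 53 (Helix) > 47 (Apex) > 35 (Ember) > …
Once the price passes $103, only Cobalt is left; the hammer falls at Dune's limit of $103.

Cobalt wins at $103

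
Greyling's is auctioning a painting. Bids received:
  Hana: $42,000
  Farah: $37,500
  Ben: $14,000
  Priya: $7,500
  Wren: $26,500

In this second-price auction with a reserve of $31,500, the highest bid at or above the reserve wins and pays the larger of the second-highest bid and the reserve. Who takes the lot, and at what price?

Hana pays $37,500

Rule: the highest bid at or above the reserve wins and pays the larger of the second-highest bid and the reserve.
Bids ranked: 42,000 (Hana) > 37,500 (Farah) > 26,500 (Wren) > 14,000 (Ben) > 7,500 (Priya)
Highest eligible bid: Hana at $42,000.
Second-highest bid $37,500 exceeds the reserve $31,500 → payment $37,500.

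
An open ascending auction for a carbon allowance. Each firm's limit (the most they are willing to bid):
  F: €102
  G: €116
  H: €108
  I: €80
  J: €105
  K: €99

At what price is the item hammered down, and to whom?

G wins at €108

Ascending (English) auction: the price rises until one bidder remains; the winner pays the price at which the last rival dropped out.
Limits in order: 116 (G) > 108 (H) > 105 (J) > 102 (F) > 99 (K) > 80 (I)
H is the last rival to drop out, at €108; G remains and wins at that price.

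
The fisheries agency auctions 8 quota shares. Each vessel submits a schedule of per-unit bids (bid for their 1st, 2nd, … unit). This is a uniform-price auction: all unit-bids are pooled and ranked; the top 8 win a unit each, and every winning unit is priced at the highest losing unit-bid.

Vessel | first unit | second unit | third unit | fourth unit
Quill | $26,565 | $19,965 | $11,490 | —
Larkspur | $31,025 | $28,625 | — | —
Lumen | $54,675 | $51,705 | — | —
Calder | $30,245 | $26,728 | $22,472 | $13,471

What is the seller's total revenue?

All unit-bids, highest first — top 8: 54,675 (Lumen-1), 51,705 (Lumen-2), 31,025 (Larkspur-1), 30,245 (Calder-1), 28,625 (Larkspur-2), 26,728 (Calder-2), 26,565 (Quill-1), 22,472 (Calder-3)
First bid not allocated: $19,965.
Allocation: Calder 3, Larkspur 2, Lumen 2, Quill 1. Every unit priced at $19,965.
Revenue = 8 × 19,965 = $159,720.

Total revenue: $159,720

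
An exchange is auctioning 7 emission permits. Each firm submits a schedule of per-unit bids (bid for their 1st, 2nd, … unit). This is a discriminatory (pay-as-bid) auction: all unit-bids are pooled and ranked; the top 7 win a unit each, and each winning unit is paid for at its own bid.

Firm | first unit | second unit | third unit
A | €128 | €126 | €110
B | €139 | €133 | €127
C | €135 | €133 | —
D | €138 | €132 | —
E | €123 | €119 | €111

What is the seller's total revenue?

Merging the schedules and taking the best 7: 139 (B-1), 138 (D-1), 135 (C-1), 133 (B-2), 133 (C-2), 132 (D-2), 128 (A-1)
Next rejected bid: €127 (not a price — pay-as-bid).
Each winning unit pays its own bid.
Revenue = 139 + 138 + 135 + 133 + 133 + 132 + 128 = €938.

Total revenue: €938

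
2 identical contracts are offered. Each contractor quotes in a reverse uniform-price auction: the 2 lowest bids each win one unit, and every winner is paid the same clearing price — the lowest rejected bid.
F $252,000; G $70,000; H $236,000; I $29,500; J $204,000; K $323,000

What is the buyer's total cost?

Ordering the bids: 29,500 (I), 70,000 (G), 204,000 (J), 236,000 (H), …
The 2 lowest are I, G.
Clearing price = lowest rejected bid = $204,000.
Total cost = 2 × $204,000 = $408,000.

Total cost: $408,000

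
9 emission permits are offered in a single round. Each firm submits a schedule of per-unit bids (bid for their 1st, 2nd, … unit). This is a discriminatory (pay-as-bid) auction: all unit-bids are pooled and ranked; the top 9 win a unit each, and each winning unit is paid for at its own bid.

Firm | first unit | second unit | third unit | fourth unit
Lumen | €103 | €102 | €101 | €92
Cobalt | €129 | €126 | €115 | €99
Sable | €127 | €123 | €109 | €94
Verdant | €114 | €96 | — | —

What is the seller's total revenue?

Total revenue: €1,048

Merging the schedules and taking the best 9: 129 (Cobalt-1), 127 (Sable-1), 126 (Cobalt-2), 123 (Sable-2), 115 (Cobalt-3), 114 (Verdant-1), 109 (Sable-3), 103 (Lumen-1), 102 (Lumen-2)
Next rejected bid: €101 (not a price — pay-as-bid).
Each winning unit pays its own bid.
Revenue = 129 + 127 + 126 + 123 + 115 + 114 + 109 + 103 + 102 = €1,048.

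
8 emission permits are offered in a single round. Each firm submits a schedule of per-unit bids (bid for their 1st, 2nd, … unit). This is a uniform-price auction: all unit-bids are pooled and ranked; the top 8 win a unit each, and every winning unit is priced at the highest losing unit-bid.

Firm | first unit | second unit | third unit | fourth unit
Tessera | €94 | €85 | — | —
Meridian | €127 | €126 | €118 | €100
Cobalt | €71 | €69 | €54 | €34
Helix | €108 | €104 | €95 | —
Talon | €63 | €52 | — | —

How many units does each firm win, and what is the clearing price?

All unit-bids, highest first — top 8: 127 (Meridian-1), 126 (Meridian-2), 118 (Meridian-3), 108 (Helix-1), 104 (Helix-2), 100 (Meridian-4), 95 (Helix-3), 94 (Tessera-1)
First bid not allocated: €85.
Allocation: Helix 3, Meridian 4, Tessera 1.

Helix 3, Meridian 4, Tessera 1; clearing price €85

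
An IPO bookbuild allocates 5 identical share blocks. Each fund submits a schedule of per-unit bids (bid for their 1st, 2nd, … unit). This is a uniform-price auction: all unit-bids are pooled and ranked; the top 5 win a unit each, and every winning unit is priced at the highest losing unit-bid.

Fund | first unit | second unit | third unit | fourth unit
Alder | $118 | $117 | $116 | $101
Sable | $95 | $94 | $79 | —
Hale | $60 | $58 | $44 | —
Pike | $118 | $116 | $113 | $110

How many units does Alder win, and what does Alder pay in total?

Alder: 3 units, pays $339

Pooled unit-bids ranked (top 5): 118 (Alder-1), 118 (Pike-1), 117 (Alder-2), 116 (Alder-3), 116 (Pike-2)
Highest rejected unit-bid = $113.
Alder wins 3 unit(s) at $113 each.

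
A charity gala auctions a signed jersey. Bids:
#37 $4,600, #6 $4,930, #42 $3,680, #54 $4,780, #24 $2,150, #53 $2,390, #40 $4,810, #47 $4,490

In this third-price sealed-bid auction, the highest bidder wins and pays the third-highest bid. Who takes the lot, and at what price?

#6 pays $4,780

Sorting bids: 4,930 (#6) > 4,810 (#40) > 4,780 (#54) > 4,600 (#37) > 4,490 (#47) > 3,680 (#42) > …
#6 wins; payment is bid #3 in the ranking = $4,780.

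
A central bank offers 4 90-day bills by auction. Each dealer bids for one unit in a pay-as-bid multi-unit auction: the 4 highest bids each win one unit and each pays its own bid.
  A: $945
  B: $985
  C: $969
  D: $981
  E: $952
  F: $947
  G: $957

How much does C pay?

Ordering the bids: 985 (B), 981 (D), 969 (C), 957 (G), 952 (E), 947 (F), …
Winners (4 units): B, D, C, G.
C wins → own bid $969.

C pays $969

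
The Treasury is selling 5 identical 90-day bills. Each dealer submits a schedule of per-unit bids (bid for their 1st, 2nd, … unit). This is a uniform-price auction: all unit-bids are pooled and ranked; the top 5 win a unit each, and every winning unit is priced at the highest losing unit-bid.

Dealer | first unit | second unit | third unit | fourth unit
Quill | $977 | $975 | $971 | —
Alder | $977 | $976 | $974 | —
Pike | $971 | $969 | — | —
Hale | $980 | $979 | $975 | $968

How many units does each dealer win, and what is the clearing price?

Alder 2, Hale 2, Quill 1; clearing price $975

All unit-bids, highest first — top 5: 980 (Hale-1), 979 (Hale-2), 977 (Quill-1), 977 (Alder-1), 976 (Alder-2)
Highest rejected unit-bid = $975.
Allocation: Alder 2, Hale 2, Quill 1.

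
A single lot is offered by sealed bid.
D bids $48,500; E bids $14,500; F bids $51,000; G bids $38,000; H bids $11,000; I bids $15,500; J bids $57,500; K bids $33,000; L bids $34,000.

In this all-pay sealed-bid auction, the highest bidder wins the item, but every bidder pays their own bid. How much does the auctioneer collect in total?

Total revenue: $303,000

Sorting bids: 57,500 (J) > 51,000 (F) > 48,500 (D) > 38,000 (G) > 34,000 (L) > 33,000 (K) > …
Every bidder forfeits their bid regardless of winning.
Revenue = 48,500 + 14,500 + 51,000 + 38,000 + 11,000 + 15,500 + 57,500 + 33,000 + 34,000 = $303,000.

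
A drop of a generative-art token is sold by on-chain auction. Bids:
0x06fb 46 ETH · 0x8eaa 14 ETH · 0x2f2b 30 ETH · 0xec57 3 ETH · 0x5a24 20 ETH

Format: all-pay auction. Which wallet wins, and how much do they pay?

Sorting bids: 46 (0x06fb) > 30 (0x2f2b) > 20 (0x5a24) > 14 (0x8eaa) > 3 (0xec57)
0x06fb is highest and takes the item; every bidder forfeits their bid.

0x06fb pays 46 ETH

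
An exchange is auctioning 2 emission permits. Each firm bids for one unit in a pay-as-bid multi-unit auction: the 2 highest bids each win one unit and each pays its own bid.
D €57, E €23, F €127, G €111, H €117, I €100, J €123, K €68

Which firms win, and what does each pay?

F €127, J €123

Ordering the bids: 127 (F), 123 (J), 117 (H), 111 (G), …
Top 2: F, J.
Each winner pays its own bid: F €127, J €123.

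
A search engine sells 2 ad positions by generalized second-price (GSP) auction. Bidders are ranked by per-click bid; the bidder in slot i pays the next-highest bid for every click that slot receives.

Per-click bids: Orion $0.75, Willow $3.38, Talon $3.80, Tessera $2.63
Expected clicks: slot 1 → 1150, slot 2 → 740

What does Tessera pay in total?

Tessera pays $0.00

Sorting advertisers: $3.80 (Talon) > $3.38 (Willow) > $2.63 (Tessera) > …
Tessera ranks below slot 2 → no slot, pays nothing.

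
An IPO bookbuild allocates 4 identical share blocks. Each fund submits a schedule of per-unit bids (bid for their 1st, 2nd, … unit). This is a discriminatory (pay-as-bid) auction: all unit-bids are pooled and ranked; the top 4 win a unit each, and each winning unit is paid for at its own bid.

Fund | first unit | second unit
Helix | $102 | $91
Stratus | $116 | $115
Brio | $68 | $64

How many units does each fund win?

Helix 2, Stratus 2

Merging the schedules and taking the best 4: 116 (Stratus-1), 115 (Stratus-2), 102 (Helix-1), 91 (Helix-2)
Next rejected bid: $68 (not a price — pay-as-bid).
Allocation: Helix 2, Stratus 2.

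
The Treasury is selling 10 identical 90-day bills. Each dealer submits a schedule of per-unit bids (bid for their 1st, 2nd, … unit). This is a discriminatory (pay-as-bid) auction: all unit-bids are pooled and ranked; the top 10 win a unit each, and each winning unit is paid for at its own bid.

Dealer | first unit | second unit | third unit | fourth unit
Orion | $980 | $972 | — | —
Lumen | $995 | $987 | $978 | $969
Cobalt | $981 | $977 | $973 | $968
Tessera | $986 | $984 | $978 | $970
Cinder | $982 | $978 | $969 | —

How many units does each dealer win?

Pooled unit-bids ranked (top 10): 995 (Lumen-1), 987 (Lumen-2), 986 (Tessera-1), 984 (Tessera-2), 982 (Cinder-1), 981 (Cobalt-1), 980 (Orion-1), 978 (Lumen-3), 978 (Tessera-3), 978 (Cinder-2)
Next rejected bid: $977 (not a price — pay-as-bid).
Allocation: Cinder 2, Cobalt 1, Lumen 3, Orion 1, Tessera 3.

Cinder 2, Cobalt 1, Lumen 3, Orion 1, Tessera 3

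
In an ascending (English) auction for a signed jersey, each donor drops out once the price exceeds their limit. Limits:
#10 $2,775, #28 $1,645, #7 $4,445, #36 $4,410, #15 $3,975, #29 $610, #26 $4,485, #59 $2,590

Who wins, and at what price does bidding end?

#26 wins at $4,445

Limits ranked: 4,485 (#26) > 4,445 (#7) > 4,410 (#36) > 3,975 (#15) > 2,775 (#10) > 2,590 (#59) > …
Bidding ends when #7 exits at $4,445; #26 takes it.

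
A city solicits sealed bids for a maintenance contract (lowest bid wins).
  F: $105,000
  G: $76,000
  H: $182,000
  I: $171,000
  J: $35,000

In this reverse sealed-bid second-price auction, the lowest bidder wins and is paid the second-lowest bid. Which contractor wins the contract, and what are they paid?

Sorting bids: 35,000 (J) < 76,000 (G) < 105,000 (F) < 171,000 (I) < 182,000 (H)
J is lowest; is paid the second-lowest bid, $76,000.

J is paid $76,000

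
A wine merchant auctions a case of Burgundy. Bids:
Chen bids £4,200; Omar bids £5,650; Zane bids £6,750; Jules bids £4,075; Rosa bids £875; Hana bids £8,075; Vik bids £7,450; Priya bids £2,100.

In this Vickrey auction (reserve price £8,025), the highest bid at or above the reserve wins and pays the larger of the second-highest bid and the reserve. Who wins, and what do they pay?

Hana pays £8,025

Bids ranked: 8,075 (Hana) > 7,450 (Vik) > 6,750 (Zane) > 5,650 (Omar) > 4,200 (Chen) > 4,075 (Jules) > …
Highest eligible bid: Hana at £8,075.
Second-highest bid £7,450 is below the reserve £8,025, so the reserve binds → payment £8,025.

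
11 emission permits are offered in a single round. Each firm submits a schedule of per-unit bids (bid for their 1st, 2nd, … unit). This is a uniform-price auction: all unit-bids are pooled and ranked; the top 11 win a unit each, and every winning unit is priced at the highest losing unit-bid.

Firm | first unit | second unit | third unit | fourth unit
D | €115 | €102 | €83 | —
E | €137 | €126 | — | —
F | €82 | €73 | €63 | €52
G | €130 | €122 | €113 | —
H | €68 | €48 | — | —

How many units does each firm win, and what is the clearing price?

D 3, E 2, F 2, G 3, H 1; clearing price €63

All unit-bids, highest first — top 11: 137 (E-1), 130 (G-1), 126 (E-2), 122 (G-2), 115 (D-1), 113 (G-3), 102 (D-2), 83 (D-3), 82 (F-1), 73 (F-2), 68 (H-1)
First bid not allocated: €63.
Allocation: D 3, E 2, F 2, G 3, H 1.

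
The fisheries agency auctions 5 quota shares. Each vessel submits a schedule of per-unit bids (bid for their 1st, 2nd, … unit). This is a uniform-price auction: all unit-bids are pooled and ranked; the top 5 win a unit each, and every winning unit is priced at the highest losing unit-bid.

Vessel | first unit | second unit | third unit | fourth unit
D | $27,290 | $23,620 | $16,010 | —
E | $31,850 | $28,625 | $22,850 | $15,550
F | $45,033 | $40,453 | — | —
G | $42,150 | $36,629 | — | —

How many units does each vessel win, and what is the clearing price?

Merging the schedules and taking the best 5: 45,033 (F-1), 42,150 (G-1), 40,453 (F-2), 36,629 (G-2), 31,850 (E-1)
First bid not allocated: $28,625.
Allocation: E 1, F 2, G 2.

E 1, F 2, G 2; clearing price $28,625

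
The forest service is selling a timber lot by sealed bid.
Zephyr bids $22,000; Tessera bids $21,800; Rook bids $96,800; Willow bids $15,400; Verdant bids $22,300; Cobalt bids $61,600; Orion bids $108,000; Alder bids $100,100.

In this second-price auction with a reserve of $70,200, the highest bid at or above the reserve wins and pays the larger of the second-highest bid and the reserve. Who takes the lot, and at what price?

Bids in order: 108,000 (Orion) > 100,100 (Alder) > 96,800 (Rook) > 61,600 (Cobalt) > 22,300 (Verdant) > 22,000 (Zephyr) > …
Orion has the top bid at or above the reserve ($108,000).
max(second-highest $100,100, reserve $70,200) = $100,100; the reserve does not bind.

Orion pays $100,100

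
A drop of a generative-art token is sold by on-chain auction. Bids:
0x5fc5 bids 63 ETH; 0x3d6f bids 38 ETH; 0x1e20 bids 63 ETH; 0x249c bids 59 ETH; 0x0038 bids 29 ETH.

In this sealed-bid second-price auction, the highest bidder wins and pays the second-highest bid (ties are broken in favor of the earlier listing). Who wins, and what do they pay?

Bids ranked: 63 (0x5fc5) > 63 (0x1e20) > 59 (0x249c) > 38 (0x3d6f) > 29 (0x0038)
Tie at 63 ETH → 0x5fc5 wins by tie-break.
0x5fc5 wins with the highest bid; price is set by the runner-up at 63 ETH.

0x5fc5 pays 63 ETH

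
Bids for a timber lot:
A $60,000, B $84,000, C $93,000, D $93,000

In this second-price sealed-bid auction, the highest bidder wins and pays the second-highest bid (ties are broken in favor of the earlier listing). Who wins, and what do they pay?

C pays $93,000

Rule: the highest bidder wins and pays the second-highest bid.
Sorting bids: 93,000 (C) > 93,000 (D) > 84,000 (B) > 60,000 (A)
C and D tie at $93,000; tie-break gives it to C.
C is highest; pays the second-highest bid, $93,000.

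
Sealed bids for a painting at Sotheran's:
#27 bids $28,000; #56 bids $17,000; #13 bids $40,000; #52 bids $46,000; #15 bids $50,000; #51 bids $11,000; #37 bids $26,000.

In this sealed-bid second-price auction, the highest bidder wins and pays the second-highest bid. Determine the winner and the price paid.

#15 pays $46,000

Bids in order: 50,000 (#15) > 46,000 (#52) > 40,000 (#13) > 28,000 (#27) > 26,000 (#37) > 17,000 (#56) > …
#15 is highest; pays the second-highest bid, $46,000.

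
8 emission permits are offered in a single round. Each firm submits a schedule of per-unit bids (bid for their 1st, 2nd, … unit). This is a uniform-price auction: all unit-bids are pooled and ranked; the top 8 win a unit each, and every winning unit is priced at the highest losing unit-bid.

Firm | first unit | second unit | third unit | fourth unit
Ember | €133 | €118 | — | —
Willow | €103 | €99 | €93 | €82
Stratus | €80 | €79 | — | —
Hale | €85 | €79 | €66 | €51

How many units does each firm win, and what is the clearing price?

Ember 2, Hale 1, Stratus 1, Willow 4; clearing price €79

Merging the schedules and taking the best 8: 133 (Ember-1), 118 (Ember-2), 103 (Willow-1), 99 (Willow-2), 93 (Willow-3), 85 (Hale-1), 82 (Willow-4), 80 (Stratus-1)
First bid not allocated: €79.
Allocation: Ember 2, Hale 1, Stratus 1, Willow 4.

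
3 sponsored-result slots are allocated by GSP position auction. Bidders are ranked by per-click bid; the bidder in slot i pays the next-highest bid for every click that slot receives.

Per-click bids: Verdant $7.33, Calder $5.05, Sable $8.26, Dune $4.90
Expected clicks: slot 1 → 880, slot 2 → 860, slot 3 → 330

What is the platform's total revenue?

Total revenue: $12410.40

Ranked by bid: $8.26 (Sable) > $7.33 (Verdant) > $5.05 (Calder) > $4.90 (Dune)
Slot 1: Sable pays $7.33 × 880 = $6450.40
Slot 2: Verdant pays $5.05 × 860 = $4343.00
Slot 3: Calder pays $4.90 × 330 = $1617.00
Total = $12410.40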